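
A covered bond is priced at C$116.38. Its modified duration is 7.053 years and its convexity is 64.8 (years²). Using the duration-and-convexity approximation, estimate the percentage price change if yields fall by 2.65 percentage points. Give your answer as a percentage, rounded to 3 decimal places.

Duration effect: -D_mod·Δy = -7.053 × (-0.0265) = +0.1869045
Convexity effect: ½·C·(Δy)² = 0.5 × 64.8 × (-0.0265)² = +0.0227529
ΔP/P ≈ +0.1869045 + 0.0227529 = +0.2096574
= +20.96574%.

+20.966%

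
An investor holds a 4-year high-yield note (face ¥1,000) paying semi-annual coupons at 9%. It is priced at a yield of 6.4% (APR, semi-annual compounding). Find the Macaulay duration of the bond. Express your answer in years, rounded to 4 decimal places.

Periodic yield y = 0.032. Discount each cash flow and weight by its period:
  t   CF        PV=CF/(1+0.032)^t    t·PV
  1        45.00        43.6047        43.6047
  2        45.00        42.2526        84.5051
  3        45.00        40.9424       122.8272
  4        45.00        39.6729       158.6915
  5        45.00        38.4427       192.2136
  6        45.00        37.2507       223.5041
  7        45.00        36.0956       252.6694
  8     1,045.00       812.2294     6,497.8353
  Σ                  1,090.4910     7,575.8510
Price P = Σ PV = 1,090.4910.
Macaulay duration = Σ(t·PV) / P = 7,575.8510 / 1,090.4910 = 6.94719 half-year periods.
In years: 6.94719 / 2 = 3.47360 years.

3.4736 years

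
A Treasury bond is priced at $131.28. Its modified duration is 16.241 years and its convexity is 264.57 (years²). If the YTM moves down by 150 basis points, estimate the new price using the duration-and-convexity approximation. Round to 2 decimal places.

Duration effect: -D_mod·Δy = -16.241 × (-0.015) = +0.243615
Convexity effect: ½·C·(Δy)² = 0.5 × 264.57 × (-0.015)² = +0.029764125
ΔP/P ≈ +0.243615 + 0.029764125 = +0.273379125
New price ≈ 131.28 × (1 + 0.273379125) = 167.16921153.

$167.17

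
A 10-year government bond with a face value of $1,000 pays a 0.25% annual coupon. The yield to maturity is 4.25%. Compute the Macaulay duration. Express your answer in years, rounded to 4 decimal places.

Periodic yield y = 0.0425. Discount each cash flow and weight by its year:
  t   CF        PV=CF/(1+0.0425)^t    t·PV
  1         2.50         2.3981         2.3981
  2         2.50         2.3003         4.6006
  3         2.50         2.2065         6.6196
  4         2.50         2.1166         8.4663
  5         2.50         2.0303        10.1515
  6         2.50         1.9475        11.6852
  7         2.50         1.8681        13.0769
  8         2.50         1.7920        14.3358
  9         2.50         1.7189        15.4703
  10    1,002.50       661.1861     6,611.8615
  Σ                    679.5645     6,698.6658
Price P = Σ PV = 679.5645.
Macaulay duration = Σ(t·PV) / P = 6,698.6658 / 679.5645 = 9.85729 years.

9.8573 years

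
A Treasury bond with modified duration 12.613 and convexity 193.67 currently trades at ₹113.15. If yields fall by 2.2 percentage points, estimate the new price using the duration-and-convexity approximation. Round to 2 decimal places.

Duration effect: -D_mod·Δy = -12.613 × (-0.022) = +0.277486
Convexity effect: ½·C·(Δy)² = 0.5 × 193.67 × (-0.022)² = +0.04686814
ΔP/P ≈ +0.277486 + 0.04686814 = +0.32435414
New price ≈ 113.15 × (1 + 0.32435414) = 149.850670941.

₹149.85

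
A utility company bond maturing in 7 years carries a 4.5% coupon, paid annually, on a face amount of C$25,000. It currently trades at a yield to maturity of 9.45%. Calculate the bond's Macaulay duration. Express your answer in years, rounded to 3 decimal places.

6.007 years

Periodic yield y = 0.0945. Discount each cash flow and weight by its year:
  t   CF        PV=CF/(1+0.0945)^t    t·PV
  1     1,125.00     1,027.8666     1,027.8666
  2     1,125.00       939.1198     1,878.2396
  3     1,125.00       858.0354     2,574.1063
  4     1,125.00       783.9520     3,135.8079
  5     1,125.00       716.2649     3,581.3247
  6     1,125.00       654.4221     3,926.5323
  7    26,125.00    13,885.0017    97,195.0120
  Σ                 18,864.6625   113,318.8894
Price P = Σ PV = 18,864.6625.
Macaulay duration = Σ(t·PV) / P = 113,318.8894 / 18,864.6625 = 6.00694 years.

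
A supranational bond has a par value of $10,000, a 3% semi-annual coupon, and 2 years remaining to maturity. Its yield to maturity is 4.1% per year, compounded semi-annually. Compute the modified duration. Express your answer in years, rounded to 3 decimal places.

1.916 years

Periodic yield y = 0.0205. First find Macaulay duration:
  t   CF        PV=CF/(1+0.0205)^t    t·PV
  1       150.00       146.9868       146.9868
  2       150.00       144.0341       288.0681
  3       150.00       141.1407       423.4221
  4    10,150.00     9,358.6672    37,434.6690
  Σ                  9,790.8288    38,293.1460
P = 9,790.8288; Macaulay duration = 38,293.1460 / 9,790.8288 = 3.91112 half-year periods = 1.95556 years.
Modified duration = D_Mac / (1 + y) = 1.95556 / 1.0205 = 1.91628 years.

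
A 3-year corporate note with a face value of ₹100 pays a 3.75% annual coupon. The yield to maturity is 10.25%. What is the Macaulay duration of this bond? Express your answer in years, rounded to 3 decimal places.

2.882 years

Periodic yield y = 0.1025. Discount each cash flow and weight by its year:
  t   CF        PV=CF/(1+0.1025)^t    t·PV
  1         3.75         3.4014         3.4014
  2         3.75         3.0851         6.1703
  3       103.75        77.4198       232.2595
  Σ                     83.9063       241.8312
Price P = Σ PV = 83.9063.
Macaulay duration = Σ(t·PV) / P = 241.8312 / 83.9063 = 2.88216 years.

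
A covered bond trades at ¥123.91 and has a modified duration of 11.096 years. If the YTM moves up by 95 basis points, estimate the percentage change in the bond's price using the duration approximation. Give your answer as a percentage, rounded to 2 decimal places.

-10.54%

Duration approximation: ΔP/P ≈ -D_mod · Δy = -11.096 × (+0.0095) = -0.105412.
As a percentage: -10.5412%.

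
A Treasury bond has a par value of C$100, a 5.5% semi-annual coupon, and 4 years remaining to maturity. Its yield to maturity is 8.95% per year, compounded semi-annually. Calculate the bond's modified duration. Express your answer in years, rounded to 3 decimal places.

3.463 years

Periodic yield y = 0.04475. First find Macaulay duration:
  t   CF        PV=CF/(1+0.04475)^t    t·PV
  1         2.75         2.6322         2.6322
  2         2.75         2.5195         5.0389
  3         2.75         2.4115         7.2346
  4         2.75         2.3083         9.2330
  5         2.75         2.2094        11.0469
  6         2.75         2.1147        12.6885
  7         2.75         2.0242        14.1692
  8       102.75        72.3907       579.1256
  Σ                     88.6105       641.1690
P = 88.6105; Macaulay duration = 641.1690 / 88.6105 = 7.23582 half-year periods = 3.61791 years.
Modified duration = D_Mac / (1 + y) = 3.61791 / 1.04475 = 3.46294 years.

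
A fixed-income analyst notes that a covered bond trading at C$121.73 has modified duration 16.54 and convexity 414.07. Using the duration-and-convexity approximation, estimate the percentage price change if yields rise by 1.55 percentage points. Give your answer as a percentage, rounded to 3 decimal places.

Duration effect: -D_mod·Δy = -16.54 × (+0.0155) = -0.256370
Convexity effect: ½·C·(Δy)² = 0.5 × 414.07 × (0.0155)² = +0.04974015875
ΔP/P ≈ -0.256370 + 0.04974015875 = -0.20662984125
= -20.662984125%.

-20.663%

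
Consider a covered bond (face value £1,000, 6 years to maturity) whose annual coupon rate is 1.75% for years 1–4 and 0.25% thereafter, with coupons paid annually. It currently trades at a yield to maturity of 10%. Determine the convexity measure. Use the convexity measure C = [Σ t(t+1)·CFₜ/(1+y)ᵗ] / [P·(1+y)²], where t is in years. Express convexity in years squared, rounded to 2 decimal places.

With y = 0.1:
  t   CF        PV=CF/(1+0.1)^t    t·PV        t(t+1)·PV
  1        17.50        15.9091        15.9091          31.8182
  2        17.50        14.4628        28.9256          86.7769
  3        17.50        13.1480        39.4440         157.7761
  4        17.50        11.9527        47.8109         239.0547
  5         2.50         1.5523         7.7615          46.5691
  6     1,002.50       565.8851     3,395.3107      23,767.1748
  Σ                    622.9101     3,535.1619      24,329.1698
P = 622.9101.
Convexity = Σ t(t+1)·PV / [P·(1+y)²] = 24,329.1698 / (622.9101 × 1.210000) = 32.27874.

32.28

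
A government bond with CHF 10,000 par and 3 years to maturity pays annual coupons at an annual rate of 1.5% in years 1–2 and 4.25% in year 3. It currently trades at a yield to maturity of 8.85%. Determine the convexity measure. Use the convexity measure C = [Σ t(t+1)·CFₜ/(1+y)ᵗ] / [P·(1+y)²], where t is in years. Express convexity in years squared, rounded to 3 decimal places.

With y = 0.0885:
  t   CF        PV=CF/(1+0.0885)^t    t·PV        t(t+1)·PV
  1       150.00       137.8043       137.8043         275.6086
  2       150.00       126.6002       253.2004         759.6012
  3    10,425.00     8,083.3385    24,250.0154      97,000.0615
  Σ                  8,347.7430    24,641.0201      98,035.2713
P = 8,347.7430.
Convexity = Σ t(t+1)·PV / [P·(1+y)²] = 98,035.2713 / (8,347.7430 × 1.184832) = 9.91189.

9.912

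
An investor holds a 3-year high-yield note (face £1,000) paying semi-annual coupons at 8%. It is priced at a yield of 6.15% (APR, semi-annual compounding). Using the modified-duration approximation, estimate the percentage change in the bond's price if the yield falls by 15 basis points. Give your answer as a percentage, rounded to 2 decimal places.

Periodic yield y = 0.03075. Modified duration first:
  t   CF        PV=CF/(1+0.03075)^t    t·PV
  1        40.00        38.8067        38.8067
  2        40.00        37.6490        75.2980
  3        40.00        36.5258       109.5775
  4        40.00        35.4362       141.7446
  5        40.00        34.3790       171.8950
  6     1,040.00       867.1880     5,203.1282
  Σ                  1,049.9847     5,740.4500
P = 1,049.9847; D_Mac = 5.46717 half-year periods = 2.73359 yrs; D_mod = 2.73359/(1+0.03075) = 2.65204 yrs.
ΔP/P ≈ -D_mod · Δy = -2.65204 × (-0.0015) = +0.003978 = +0.3978%.

+0.40%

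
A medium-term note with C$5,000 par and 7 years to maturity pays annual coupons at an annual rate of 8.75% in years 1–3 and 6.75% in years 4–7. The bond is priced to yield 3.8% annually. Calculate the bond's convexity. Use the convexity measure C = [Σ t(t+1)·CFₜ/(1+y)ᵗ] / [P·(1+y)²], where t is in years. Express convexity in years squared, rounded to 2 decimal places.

With y = 0.038:
  t   CF        PV=CF/(1+0.038)^t    t·PV        t(t+1)·PV
  1       437.50       421.4836       421.4836         842.9672
  2       437.50       406.0536       812.1072       2,436.3215
  3       437.50       391.1884     1,173.5653       4,694.2611
  4       337.50       290.7263     1,162.9053       5,814.5266
  5       337.50       280.0832     1,400.4158       8,402.4950
  6       337.50       269.8296     1,618.9778      11,332.8449
  7     5,337.50     4,111.0846    28,777.5922     230,220.7373
  Σ                  6,170.4494    35,367.0472     263,744.1537
P = 6,170.4494.
Convexity = Σ t(t+1)·PV / [P·(1+y)²] = 263,744.1537 / (6,170.4494 × 1.077444) = 39.67083.

39.67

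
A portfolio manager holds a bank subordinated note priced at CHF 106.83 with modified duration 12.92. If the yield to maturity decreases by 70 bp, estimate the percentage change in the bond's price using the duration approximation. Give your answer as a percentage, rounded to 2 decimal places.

Duration approximation: ΔP/P ≈ -D_mod · Δy = -12.92 × (-0.007) = +0.090440.
As a percentage: +9.0440%.

+9.04%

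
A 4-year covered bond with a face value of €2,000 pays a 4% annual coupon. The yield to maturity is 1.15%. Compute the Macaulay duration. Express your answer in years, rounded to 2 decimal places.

Periodic yield y = 0.0115. Discount each cash flow and weight by its year:
  t   CF        PV=CF/(1+0.0115)^t    t·PV
  1        80.00        79.0905        79.0905
  2        80.00        78.1913       156.3825
  3        80.00        77.3023       231.9069
  4     2,080.00     1,987.0088     7,948.0351
  Σ                  2,221.5928     8,415.4150
Price P = Σ PV = 2,221.5928.
Macaulay duration = Σ(t·PV) / P = 8,415.4150 / 2,221.5928 = 3.78801 years.

3.79 years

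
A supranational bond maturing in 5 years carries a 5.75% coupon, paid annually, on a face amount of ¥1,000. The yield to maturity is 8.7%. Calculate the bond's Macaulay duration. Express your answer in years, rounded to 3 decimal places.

4.448 years

Periodic yield y = 0.087. Discount each cash flow and weight by its year:
  t   CF        PV=CF/(1+0.087)^t    t·PV
  1        57.50        52.8979        52.8979
  2        57.50        48.6641        97.3282
  3        57.50        44.7692       134.3076
  4        57.50        41.1860       164.7440
  5     1,057.50       696.8393     3,484.1967
  Σ                    884.3565     3,933.4743
Price P = Σ PV = 884.3565.
Macaulay duration = Σ(t·PV) / P = 3,933.4743 / 884.3565 = 4.44784 years.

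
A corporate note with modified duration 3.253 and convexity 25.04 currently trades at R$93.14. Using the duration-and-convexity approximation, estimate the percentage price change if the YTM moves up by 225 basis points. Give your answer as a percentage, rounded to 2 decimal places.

-6.69%

Duration effect: -D_mod·Δy = -3.253 × (+0.0225) = -0.0731925
Convexity effect: ½·C·(Δy)² = 0.5 × 25.04 × (0.0225)² = +0.00633825
ΔP/P ≈ -0.0731925 + 0.00633825 = -0.06685425
= -6.685425%.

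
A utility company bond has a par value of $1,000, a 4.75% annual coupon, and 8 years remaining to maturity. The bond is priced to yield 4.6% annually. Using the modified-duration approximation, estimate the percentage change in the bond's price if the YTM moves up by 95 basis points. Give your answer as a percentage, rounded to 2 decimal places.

-6.22%

Periodic yield y = 0.046. Modified duration first:
  t   CF        PV=CF/(1+0.046)^t    t·PV
  1        47.50        45.4111        45.4111
  2        47.50        43.4140        86.8281
  3        47.50        41.5048       124.5145
  4        47.50        39.6796       158.7182
  5        47.50        37.9346       189.6729
  6        47.50        36.2663       217.5979
  7        47.50        34.6714       242.7000
  8     1,047.50       730.9717     5,847.7735
  Σ                  1,009.8535     6,913.2162
P = 1,009.8535; D_Mac = 6.84576 yrs; D_mod = 6.84576/(1+0.046) = 6.54470 yrs.
ΔP/P ≈ -D_mod · Δy = -6.54470 × (+0.0095) = -0.062175 = -6.2175%.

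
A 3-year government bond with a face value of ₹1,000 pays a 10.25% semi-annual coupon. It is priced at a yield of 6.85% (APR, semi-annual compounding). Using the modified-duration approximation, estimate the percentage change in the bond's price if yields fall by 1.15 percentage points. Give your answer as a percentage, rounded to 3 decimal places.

+2.973%

Periodic yield y = 0.03425. Modified duration first:
  t   CF        PV=CF/(1+0.03425)^t    t·PV
  1        51.25        49.5528        49.5528
  2        51.25        47.9118        95.8237
  3        51.25        46.3252       138.9756
  4        51.25        44.7911       179.1644
  5        51.25        43.3078       216.5390
  6     1,051.25       858.9202     5,153.5214
  Σ                  1,090.8090     5,833.5769
P = 1,090.8090; D_Mac = 5.34794 half-year periods = 2.67397 yrs; D_mod = 2.67397/(1+0.03425) = 2.58542 yrs.
ΔP/P ≈ -D_mod · Δy = -2.58542 × (-0.0115) = +0.029732 = +2.9732%.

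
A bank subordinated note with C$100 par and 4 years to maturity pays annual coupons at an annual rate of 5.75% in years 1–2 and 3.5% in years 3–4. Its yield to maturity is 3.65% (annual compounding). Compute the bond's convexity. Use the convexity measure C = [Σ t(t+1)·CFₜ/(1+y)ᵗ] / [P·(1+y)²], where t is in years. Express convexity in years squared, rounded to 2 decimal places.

16.82

With y = 0.0365:
  t   CF        PV=CF/(1+0.0365)^t    t·PV        t(t+1)·PV
  1         5.75         5.5475         5.5475          11.0950
  2         5.75         5.3522        10.7043          32.1130
  3         3.50         3.1431         9.4293          37.7174
  4       103.50        89.6733       358.6932       1,793.4659
  Σ                    103.7161       384.3744       1,874.3913
P = 103.7161.
Convexity = Σ t(t+1)·PV / [P·(1+y)²] = 1,874.3913 / (103.7161 × 1.074332) = 16.82192.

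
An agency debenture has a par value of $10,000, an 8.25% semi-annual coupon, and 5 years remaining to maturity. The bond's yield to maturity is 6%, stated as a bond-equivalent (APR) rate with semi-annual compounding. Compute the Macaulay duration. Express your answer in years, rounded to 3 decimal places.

Periodic yield y = 0.03. Discount each cash flow and weight by its period:
  t   CF        PV=CF/(1+0.03)^t    t·PV
  1       412.50       400.4854       400.4854
  2       412.50       388.8208       777.6416
  3       412.50       377.4959     1,132.4878
  4       412.50       366.5009     1,466.0036
  5       412.50       355.8261     1,779.1306
  6       412.50       345.4623     2,072.7735
  7       412.50       335.4002     2,347.8017
  8       412.50       325.6313     2,605.0505
  9       412.50       316.1469     2,845.3221
  10   10,412.50     7,747.8779    77,478.7789
  Σ                 10,959.6478    92,905.4759
Price P = Σ PV = 10,959.6478.
Macaulay duration = Σ(t·PV) / P = 92,905.4759 / 10,959.6478 = 8.47705 half-year periods.
In years: 8.47705 / 2 = 4.23852 years.

4.239 years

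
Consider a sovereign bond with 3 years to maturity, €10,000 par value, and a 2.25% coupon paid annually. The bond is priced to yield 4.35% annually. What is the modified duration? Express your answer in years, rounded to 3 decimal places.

2.810 years

Periodic yield y = 0.0435. First find Macaulay duration:
  t   CF        PV=CF/(1+0.0435)^t    t·PV
  1       225.00       215.6205       215.6205
  2       225.00       206.6320       413.2640
  3    10,225.00     8,998.8281    26,996.4843
  Σ                  9,421.0806    27,625.3689
P = 9,421.0806; Macaulay duration = 27,625.3689 / 9,421.0806 = 2.93229 years.
Modified duration = D_Mac / (1 + y) = 2.93229 / 1.0435 = 2.81006 years.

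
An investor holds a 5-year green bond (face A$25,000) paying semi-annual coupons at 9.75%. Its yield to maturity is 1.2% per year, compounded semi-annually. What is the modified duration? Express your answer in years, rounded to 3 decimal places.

Periodic yield y = 0.006. First find Macaulay duration:
  t   CF        PV=CF/(1+0.006)^t    t·PV
  1     1,218.75     1,211.4811     1,211.4811
  2     1,218.75     1,204.2556     2,408.5112
  3     1,218.75     1,197.0731     3,591.2194
  4     1,218.75     1,189.9335     4,759.7342
  5     1,218.75     1,182.8365     5,914.1826
  6     1,218.75     1,175.7818     7,054.6910
  7     1,218.75     1,168.7692     8,181.3845
  8     1,218.75     1,161.7984     9,294.3874
  9     1,218.75     1,154.8692    10,393.8229
  10   26,218.75    24,696.3161   246,963.1610
  Σ                 35,343.1147   299,772.5752
P = 35,343.1147; Macaulay duration = 299,772.5752 / 35,343.1147 = 8.48178 half-year periods = 4.24089 years.
Modified duration = D_Mac / (1 + y) = 4.24089 / 1.006 = 4.21560 years.

4.216 years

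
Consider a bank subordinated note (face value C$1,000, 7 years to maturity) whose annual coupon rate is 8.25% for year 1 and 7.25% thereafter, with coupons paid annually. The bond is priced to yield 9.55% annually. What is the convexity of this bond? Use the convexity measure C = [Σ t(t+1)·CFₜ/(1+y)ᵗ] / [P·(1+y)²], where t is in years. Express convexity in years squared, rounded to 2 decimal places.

34.47

With y = 0.0955:
  t   CF        PV=CF/(1+0.0955)^t    t·PV        t(t+1)·PV
  1        82.50        75.3081        75.3081         150.6162
  2        72.50        60.4106       120.8212         362.4637
  3        72.50        55.1443       165.4330         661.7320
  4        72.50        50.3371       201.3485       1,006.7427
  5        72.50        45.9490       229.7450       1,378.4701
  6        72.50        41.9434       251.6604       1,761.6231
  7     1,072.50       566.3835     3,964.6848      31,717.4785
  Σ                    895.4761     5,009.0011      37,039.1262
P = 895.4761.
Convexity = Σ t(t+1)·PV / [P·(1+y)²] = 37,039.1262 / (895.4761 × 1.200120) = 34.46529.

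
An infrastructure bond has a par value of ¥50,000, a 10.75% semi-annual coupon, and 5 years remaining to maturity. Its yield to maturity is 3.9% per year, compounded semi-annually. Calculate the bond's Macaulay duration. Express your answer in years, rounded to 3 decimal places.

Periodic yield y = 0.0195. Discount each cash flow and weight by its period:
  t   CF        PV=CF/(1+0.0195)^t    t·PV
  1     2,687.50     2,636.0961     2,636.0961
  2     2,687.50     2,585.6755     5,171.3509
  3     2,687.50     2,536.2192     7,608.6575
  4     2,687.50     2,487.7089     9,950.8354
  5     2,687.50     2,440.1264    12,200.6320
  6     2,687.50     2,393.4540    14,360.7242
  7     2,687.50     2,347.6744    16,433.7207
  8     2,687.50     2,302.7704    18,422.1629
  9     2,687.50     2,258.7252    20,328.5270
  10   52,687.50    43,434.5464   434,345.4644
  Σ                 65,422.9965   541,458.1713
Price P = Σ PV = 65,422.9965.
Macaulay duration = Σ(t·PV) / P = 541,458.1713 / 65,422.9965 = 8.27627 half-year periods.
In years: 8.27627 / 2 = 4.13813 years.

4.138 years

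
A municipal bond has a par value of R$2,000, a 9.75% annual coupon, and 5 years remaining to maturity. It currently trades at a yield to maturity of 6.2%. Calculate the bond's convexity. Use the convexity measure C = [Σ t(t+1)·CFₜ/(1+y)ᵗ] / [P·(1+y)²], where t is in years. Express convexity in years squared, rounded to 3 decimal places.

21.291

With y = 0.062:
  t   CF        PV=CF/(1+0.062)^t    t·PV        t(t+1)·PV
  1       195.00       183.6158       183.6158         367.2316
  2       195.00       172.8963       345.7925       1,037.3775
  3       195.00       162.8025       488.4075       1,953.6300
  4       195.00       153.2980       613.1921       3,065.9604
  5     2,195.00     1,624.8450     8,124.2250      48,745.3503
  Σ                  2,297.4576     9,755.2329      55,169.5498
P = 2,297.4576.
Convexity = Σ t(t+1)·PV / [P·(1+y)²] = 55,169.5498 / (2,297.4576 × 1.127844) = 21.29134.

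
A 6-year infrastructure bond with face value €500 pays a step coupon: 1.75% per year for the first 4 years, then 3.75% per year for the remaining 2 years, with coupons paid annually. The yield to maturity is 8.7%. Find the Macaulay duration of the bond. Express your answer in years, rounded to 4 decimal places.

Periodic yield y = 0.087. Discount each cash flow and weight by its year:
  t   CF        PV=CF/(1+0.087)^t    t·PV
  1         8.75         8.0497         8.0497
  2         8.75         7.4054        14.8108
  3         8.75         6.8127        20.4381
  4         8.75         6.2674        25.0697
  5        18.75        12.3553        61.7765
  6       518.75       314.4712     1,886.8271
  Σ                    355.3617     2,016.9719
Price P = Σ PV = 355.3617.
Macaulay duration = Σ(t·PV) / P = 2,016.9719 / 355.3617 = 5.67583 years.

5.6758 years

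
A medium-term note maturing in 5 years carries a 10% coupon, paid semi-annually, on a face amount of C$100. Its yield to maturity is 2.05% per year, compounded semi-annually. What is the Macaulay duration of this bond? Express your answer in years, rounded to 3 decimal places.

4.212 years

Periodic yield y = 0.01025. Discount each cash flow and weight by its period:
  t   CF        PV=CF/(1+0.01025)^t    t·PV
  1         5.00         4.9493         4.9493
  2         5.00         4.8991         9.7981
  3         5.00         4.8493        14.5480
  4         5.00         4.8001        19.2006
  5         5.00         4.7514        23.7572
  6         5.00         4.7032        28.2194
  7         5.00         4.6555        32.5886
  8         5.00         4.6083        36.8663
  9         5.00         4.5615        41.0537
  10      105.00        94.8202       948.2017
  Σ                    137.5980     1,159.1829
Price P = Σ PV = 137.5980.
Macaulay duration = Σ(t·PV) / P = 1,159.1829 / 137.5980 = 8.42442 half-year periods.
In years: 8.42442 / 2 = 4.21221 years.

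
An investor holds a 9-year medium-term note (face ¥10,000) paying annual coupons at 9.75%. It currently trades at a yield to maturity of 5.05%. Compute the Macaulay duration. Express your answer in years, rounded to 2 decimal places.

Periodic yield y = 0.0505. Discount each cash flow and weight by its year:
  t   CF        PV=CF/(1+0.0505)^t    t·PV
  1       975.00       928.1295       928.1295
  2       975.00       883.5121     1,767.0242
  3       975.00       841.0396     2,523.1188
  4       975.00       800.6089     3,202.4354
  5       975.00       762.1217     3,810.6085
  6       975.00       725.4847     4,352.9084
  7       975.00       690.6090     4,834.2628
  8       975.00       657.4098     5,259.2783
  9    10,975.00     7,044.3353    63,399.0175
  Σ                 13,333.2505    90,076.7834
Price P = Σ PV = 13,333.2505.
Macaulay duration = Σ(t·PV) / P = 90,076.7834 / 13,333.2505 = 6.75580 years.

6.76 years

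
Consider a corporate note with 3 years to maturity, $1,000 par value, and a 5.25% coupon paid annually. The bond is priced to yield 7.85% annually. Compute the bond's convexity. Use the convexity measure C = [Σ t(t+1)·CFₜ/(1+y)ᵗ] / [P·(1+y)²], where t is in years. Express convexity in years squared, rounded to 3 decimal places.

With y = 0.0785:
  t   CF        PV=CF/(1+0.0785)^t    t·PV        t(t+1)·PV
  1        52.50        48.6787        48.6787          97.3574
  2        52.50        45.1356        90.2712         270.8135
  3     1,052.50       838.9994     2,516.9982      10,067.9929
  Σ                    932.8137     2,655.9481      10,436.1638
P = 932.8137.
Convexity = Σ t(t+1)·PV / [P·(1+y)²] = 10,436.1638 / (932.8137 × 1.163162) = 9.61846.

9.618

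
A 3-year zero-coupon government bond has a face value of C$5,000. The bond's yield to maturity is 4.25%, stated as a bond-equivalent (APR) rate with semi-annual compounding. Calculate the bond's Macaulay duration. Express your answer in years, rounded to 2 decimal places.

A zero-coupon bond has a single cash flow at maturity, so its Macaulay duration equals its maturity: 3 years.
(Equivalently: 6 semi-annual periods ÷ 2 = 3 years.)

3.00 years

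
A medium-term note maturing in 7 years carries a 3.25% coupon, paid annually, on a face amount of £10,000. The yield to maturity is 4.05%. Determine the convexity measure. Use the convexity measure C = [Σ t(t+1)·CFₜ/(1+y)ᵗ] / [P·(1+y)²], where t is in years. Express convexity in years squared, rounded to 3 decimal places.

With y = 0.0405:
  t   CF        PV=CF/(1+0.0405)^t    t·PV        t(t+1)·PV
  1       325.00       312.3498       312.3498         624.6997
  2       325.00       300.1921       600.3841       1,801.1523
  3       325.00       288.5075       865.5225       3,462.0900
  4       325.00       277.2778     1,109.1110       5,545.5550
  5       325.00       266.4851     1,332.4255       7,994.5531
  6       325.00       256.1125     1,536.6753      10,756.7269
  7    10,325.00     7,819.7968    54,738.5777     437,908.6214
  Σ                  9,520.7216    60,495.0459     468,093.3984
P = 9,520.7216.
Convexity = Σ t(t+1)·PV / [P·(1+y)²] = 468,093.3984 / (9,520.7216 × 1.082640) = 45.41282.

45.413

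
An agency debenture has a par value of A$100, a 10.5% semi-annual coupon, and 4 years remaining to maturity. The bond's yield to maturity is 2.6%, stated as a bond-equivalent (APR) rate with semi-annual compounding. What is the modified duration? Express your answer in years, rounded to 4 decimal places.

Periodic yield y = 0.013. First find Macaulay duration:
  t   CF        PV=CF/(1+0.013)^t    t·PV
  1         5.25         5.1826         5.1826
  2         5.25         5.1161        10.2322
  3         5.25         5.0505        15.1514
  4         5.25         4.9856        19.9426
  5         5.25         4.9217        24.6083
  6         5.25         4.8585        29.1510
  7         5.25         4.7962        33.5731
  8       105.25        94.9176       759.3404
  Σ                    129.8287       897.1817
P = 129.8287; Macaulay duration = 897.1817 / 129.8287 = 6.91050 half-year periods = 3.45525 years.
Modified duration = D_Mac / (1 + y) = 3.45525 / 1.013 = 3.41091 years.

3.4109 years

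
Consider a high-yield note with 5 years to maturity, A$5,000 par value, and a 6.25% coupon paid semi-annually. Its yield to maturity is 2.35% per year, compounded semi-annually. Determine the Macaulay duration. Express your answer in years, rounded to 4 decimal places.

4.4304 years

Periodic yield y = 0.01175. Discount each cash flow and weight by its period:
  t   CF        PV=CF/(1+0.01175)^t    t·PV
  1       156.25       154.4354       154.4354
  2       156.25       152.6418       305.2837
  3       156.25       150.8691       452.6074
  4       156.25       149.1170       596.4680
  5       156.25       147.3852       736.9261
  6       156.25       145.6736       874.0414
  7       156.25       143.9818     1,007.8725
  8       156.25       142.3096     1,138.4771
  9       156.25       140.6569     1,265.9123
  10    5,156.25     4,587.7721    45,877.7209
  Σ                  5,914.8426    52,409.7448
Price P = Σ PV = 5,914.8426.
Macaulay duration = Σ(t·PV) / P = 52,409.7448 / 5,914.8426 = 8.86072 half-year periods.
In years: 8.86072 / 2 = 4.43036 years.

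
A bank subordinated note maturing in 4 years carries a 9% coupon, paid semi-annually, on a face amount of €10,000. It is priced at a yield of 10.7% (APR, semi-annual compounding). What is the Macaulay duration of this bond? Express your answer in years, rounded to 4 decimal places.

3.4280 years

Periodic yield y = 0.0535. Discount each cash flow and weight by its period:
  t   CF        PV=CF/(1+0.0535)^t    t·PV
  1       450.00       427.1476       427.1476
  2       450.00       405.4557       810.9114
  3       450.00       384.8654     1,154.5963
  4       450.00       365.3208     1,461.2830
  5       450.00       346.7686     1,733.8432
  6       450.00       329.1587     1,974.9519
  7       450.00       312.4430     2,187.1007
  8    10,450.00     6,887.1568    55,097.2544
  Σ                  9,458.3166    64,847.0886
Price P = Σ PV = 9,458.3166.
Macaulay duration = Σ(t·PV) / P = 64,847.0886 / 9,458.3166 = 6.85609 half-year periods.
In years: 6.85609 / 2 = 3.42805 years.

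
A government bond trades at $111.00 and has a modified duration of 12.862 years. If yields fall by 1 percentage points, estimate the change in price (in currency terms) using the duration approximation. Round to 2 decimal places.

+$14.28

Duration approximation: ΔP/P ≈ -D_mod · Δy = -12.862 × (-0.01) = +0.128620.
ΔP ≈ 111.00 × (+0.128620) = +14.27682.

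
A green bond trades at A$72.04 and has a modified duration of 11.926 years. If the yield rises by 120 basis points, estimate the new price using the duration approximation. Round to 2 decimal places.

Duration approximation: ΔP/P ≈ -D_mod · Δy = -11.926 × (+0.012) = -0.143112.
New price ≈ 72.04 × (1 - 0.143112) = 61.73021152.

A$61.73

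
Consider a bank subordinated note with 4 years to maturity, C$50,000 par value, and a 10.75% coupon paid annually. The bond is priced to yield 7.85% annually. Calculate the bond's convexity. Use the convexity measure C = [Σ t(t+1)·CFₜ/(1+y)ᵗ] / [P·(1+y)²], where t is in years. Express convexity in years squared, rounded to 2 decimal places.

14.24

With y = 0.0785:
  t   CF        PV=CF/(1+0.0785)^t    t·PV        t(t+1)·PV
  1     5,375.00     4,983.7738     4,983.7738       9,967.5475
  2     5,375.00     4,621.0234     9,242.0468      27,726.1405
  3     5,375.00     4,284.6763    12,854.0290      51,416.1160
  4    55,375.00    40,929.1892   163,716.7568     818,583.7841
  Σ                 54,818.6627   190,796.6064     907,693.5881
P = 54,818.6627.
Convexity = Σ t(t+1)·PV / [P·(1+y)²] = 907,693.5881 / (54,818.6627 × 1.163162) = 14.23543.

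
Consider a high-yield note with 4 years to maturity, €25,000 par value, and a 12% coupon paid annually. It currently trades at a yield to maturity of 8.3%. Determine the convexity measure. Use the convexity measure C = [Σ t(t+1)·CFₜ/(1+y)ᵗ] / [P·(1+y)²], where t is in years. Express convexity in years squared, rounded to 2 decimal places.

With y = 0.083:
  t   CF        PV=CF/(1+0.083)^t    t·PV        t(t+1)·PV
  1     3,000.00     2,770.0831     2,770.0831       5,540.1662
  2     3,000.00     2,557.7868     5,115.5736      15,346.7208
  3     3,000.00     2,361.7607     7,085.2820      28,341.1280
  4    28,000.00    20,353.7392    81,414.9567     407,074.7834
  Σ                 28,043.3697    96,385.8954     456,302.7984
P = 28,043.3697.
Convexity = Σ t(t+1)·PV / [P·(1+y)²] = 456,302.7984 / (28,043.3697 × 1.172889) = 13.87286.

13.87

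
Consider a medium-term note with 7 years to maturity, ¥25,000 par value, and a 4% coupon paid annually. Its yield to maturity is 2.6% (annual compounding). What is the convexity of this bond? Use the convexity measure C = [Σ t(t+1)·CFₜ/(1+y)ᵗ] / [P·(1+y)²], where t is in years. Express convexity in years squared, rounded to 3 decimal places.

45.929

With y = 0.026:
  t   CF        PV=CF/(1+0.026)^t    t·PV        t(t+1)·PV
  1     1,000.00       974.6589       974.6589       1,949.3177
  2     1,000.00       949.9599     1,899.9198       5,699.7595
  3     1,000.00       925.8869     2,777.6606      11,110.6422
  4     1,000.00       902.4238     3,609.6953      18,048.4767
  5     1,000.00       879.5554     4,397.7770      26,386.6618
  6     1,000.00       857.2665     5,143.5988      36,005.1916
  7    26,000.00    21,724.1015   152,068.7103   1,216,549.6820
  Σ                 27,213.8528   170,872.0206   1,315,749.7315
P = 27,213.8528.
Convexity = Σ t(t+1)·PV / [P·(1+y)²] = 1,315,749.7315 / (27,213.8528 × 1.052676) = 45.92916.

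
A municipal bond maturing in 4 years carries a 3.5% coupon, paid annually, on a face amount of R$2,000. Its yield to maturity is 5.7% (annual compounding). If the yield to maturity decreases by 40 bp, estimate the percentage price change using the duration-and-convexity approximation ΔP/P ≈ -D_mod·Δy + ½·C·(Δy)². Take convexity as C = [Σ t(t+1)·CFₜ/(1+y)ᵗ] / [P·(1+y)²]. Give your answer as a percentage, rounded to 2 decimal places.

+1.45%

With y = 0.057:
  t   CF        PV=CF/(1+0.057)^t    t·PV        t(t+1)·PV
  1        70.00        66.2252        66.2252         132.4503
  2        70.00        62.6539       125.3078         375.9234
  3        70.00        59.2752       177.8256         711.3025
  4     2,070.00     1,658.3279     6,633.3114      33,166.5571
  Σ                  1,846.4821     7,002.6700      34,386.2333
P = 1,846.4821; D_Mac = 3.79244 yrs; D_mod = 3.58793 yrs; C = 16.66823.
Duration effect: -3.58793 × (-0.004) = +0.014352
Convexity effect: 0.5 × 16.66823 × (-0.004)² = +0.0001333
ΔP/P ≈ +0.014352 + 0.0001333 = +0.014485 = +1.4485%.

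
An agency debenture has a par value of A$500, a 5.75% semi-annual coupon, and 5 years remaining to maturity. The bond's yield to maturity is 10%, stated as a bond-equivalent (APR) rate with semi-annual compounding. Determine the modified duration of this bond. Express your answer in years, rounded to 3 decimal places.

4.142 years

Periodic yield y = 0.05. First find Macaulay duration:
  t   CF        PV=CF/(1+0.05)^t    t·PV
  1       14.375        13.6905        13.6905
  2       14.375        13.0385        26.0771
  3       14.375        12.4177        37.2530
  4       14.375        11.8263        47.3054
  5       14.375        11.2632        56.3159
  6       14.375        10.7268        64.3611
  7       14.375        10.2160        71.5123
  8       14.375         9.7296        77.8365
  9       14.375         9.2663        83.3963
  10     514.375       315.7816     3,157.8163
  Σ                    417.9566     3,635.5644
P = 417.9566; Macaulay duration = 3,635.5644 / 417.9566 = 8.69843 half-year periods = 4.34921 years.
Modified duration = D_Mac / (1 + y) = 4.34921 / 1.05 = 4.14211 years.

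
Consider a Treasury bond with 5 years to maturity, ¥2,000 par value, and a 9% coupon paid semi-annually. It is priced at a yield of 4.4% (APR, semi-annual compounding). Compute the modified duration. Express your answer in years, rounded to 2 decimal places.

Periodic yield y = 0.022. First find Macaulay duration:
  t   CF        PV=CF/(1+0.022)^t    t·PV
  1        90.00        88.0626        88.0626
  2        90.00        86.1669       172.3339
  3        90.00        84.3121       252.9363
  4        90.00        82.4971       329.9886
  5        90.00        80.7213       403.6064
  6        90.00        78.9836       473.9018
  7        90.00        77.2834       540.9838
  8        90.00        75.6198       604.9581
  9        90.00        73.9919       665.9275
  10    2,090.00     1,681.2695    16,812.6948
  Σ                  2,408.9083    20,345.3938
P = 2,408.9083; Macaulay duration = 20,345.3938 / 2,408.9083 = 8.44590 half-year periods = 4.22295 years.
Modified duration = D_Mac / (1 + y) = 4.22295 / 1.022 = 4.13204 years.

4.13 years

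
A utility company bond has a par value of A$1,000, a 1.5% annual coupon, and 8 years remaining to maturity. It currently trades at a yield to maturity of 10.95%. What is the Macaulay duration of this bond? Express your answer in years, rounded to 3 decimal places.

Periodic yield y = 0.1095. Discount each cash flow and weight by its year:
  t   CF        PV=CF/(1+0.1095)^t    t·PV
  1        15.00        13.5196        13.5196
  2        15.00        12.1853        24.3706
  3        15.00        10.9827        32.9481
  4        15.00         9.8988        39.5952
  5        15.00         8.9218        44.6092
  6        15.00         8.0413        48.2479
  7        15.00         7.2477        50.7339
  8     1,015.00       442.0258     3,536.2062
  Σ                    512.8230     3,790.2307
Price P = Σ PV = 512.8230.
Macaulay duration = Σ(t·PV) / P = 3,790.2307 / 512.8230 = 7.39091 years.

7.391 years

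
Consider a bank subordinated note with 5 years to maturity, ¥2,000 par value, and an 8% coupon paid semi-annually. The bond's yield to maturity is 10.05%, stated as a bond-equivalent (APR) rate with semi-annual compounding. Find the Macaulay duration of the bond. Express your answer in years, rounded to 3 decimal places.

4.179 years

Periodic yield y = 0.05025. Discount each cash flow and weight by its period:
  t   CF        PV=CF/(1+0.05025)^t    t·PV
  1        80.00        76.1723        76.1723
  2        80.00        72.5278       145.0556
  3        80.00        69.0577       207.1730
  4        80.00        65.7536       263.0142
  5        80.00        62.6075       313.0376
  6        80.00        59.6120       357.6721
  7        80.00        56.7598       397.3189
  8        80.00        54.0441       432.3530
  9        80.00        51.4583       463.1251
  10    2,080.00     1,273.9032    12,739.0321
  Σ                  1,841.8964    15,393.9540
Price P = Σ PV = 1,841.8964.
Macaulay duration = Σ(t·PV) / P = 15,393.9540 / 1,841.8964 = 8.35767 half-year periods.
In years: 8.35767 / 2 = 4.17883 years.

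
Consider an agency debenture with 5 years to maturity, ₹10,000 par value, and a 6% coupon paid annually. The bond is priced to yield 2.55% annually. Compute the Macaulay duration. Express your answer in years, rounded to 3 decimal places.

4.508 years

Periodic yield y = 0.0255. Discount each cash flow and weight by its year:
  t   CF        PV=CF/(1+0.0255)^t    t·PV
  1       600.00       585.0804       585.0804
  2       600.00       570.5319     1,141.0638
  3       600.00       556.3451     1,669.0353
  4       600.00       542.5111     2,170.0442
  5    10,600.00     9,346.0380    46,730.1899
  Σ                 11,600.5065    52,295.4136
Price P = Σ PV = 11,600.5065.
Macaulay duration = Σ(t·PV) / P = 52,295.4136 / 11,600.5065 = 4.50803 years.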